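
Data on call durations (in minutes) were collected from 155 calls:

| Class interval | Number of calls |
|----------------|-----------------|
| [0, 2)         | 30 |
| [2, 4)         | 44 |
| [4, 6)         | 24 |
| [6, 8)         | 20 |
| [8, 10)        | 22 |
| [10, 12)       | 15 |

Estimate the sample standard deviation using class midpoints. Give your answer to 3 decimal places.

3.251

Midpoints: 1, 3, 5, 7, 9, 11
n = 155, Σfm = 785, mean = 5.0645
Σfm² = 5603
Σf(m − x̄)² = Σfm² − (Σfm)²/n = 5603 − 785²/155 = 1627.3548
Sample variance = 1627.3548 / 154 = 10.5672
Standard deviation = √10.5672 = 3.2507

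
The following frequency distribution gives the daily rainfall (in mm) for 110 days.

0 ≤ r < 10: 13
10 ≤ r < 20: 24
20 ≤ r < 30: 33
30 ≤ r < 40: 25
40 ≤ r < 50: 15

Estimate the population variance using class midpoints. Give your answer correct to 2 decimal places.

146.16

Midpoints: 5, 15, 25, 35, 45
n = 110, Σfm = 2800, mean = 25.4545
Σfm² = 87350
Σf(m − x̄)² = Σfm² − (Σfm)²/n = 87350 − 2800²/110 = 16077.2727
Population variance = 16077.2727 / 110 = 146.1570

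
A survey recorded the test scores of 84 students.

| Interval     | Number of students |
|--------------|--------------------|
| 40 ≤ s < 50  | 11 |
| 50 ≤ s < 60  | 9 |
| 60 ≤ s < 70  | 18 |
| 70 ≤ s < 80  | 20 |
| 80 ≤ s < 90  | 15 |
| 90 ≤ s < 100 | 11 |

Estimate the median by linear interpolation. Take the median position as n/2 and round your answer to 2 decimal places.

Cumulative frequencies: 11, 20, 38, 58, 73, 84
n = 84; position = n/2 = 42.
This falls in the class 70 ≤ s < 80: L = 70, F = 38, f = 20, h = 10.
Median ≈ 70 + ((42 − 38) / 20) × 10 = 72.0000

72.00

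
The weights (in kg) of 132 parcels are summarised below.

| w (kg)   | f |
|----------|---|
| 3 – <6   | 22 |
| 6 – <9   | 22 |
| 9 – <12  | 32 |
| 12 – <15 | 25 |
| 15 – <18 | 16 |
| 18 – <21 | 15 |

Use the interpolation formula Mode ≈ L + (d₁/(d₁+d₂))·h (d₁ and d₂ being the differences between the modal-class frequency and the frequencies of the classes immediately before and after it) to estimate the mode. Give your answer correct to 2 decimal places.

10.76

Modal class: 9 – <12 (highest frequency 32).
d₁ = 32 − 22 = 10, d₂ = 32 − 25 = 7
Mode ≈ 9 + (10/(10+7)) × 3 = 9 + 1.7647 = 10.7647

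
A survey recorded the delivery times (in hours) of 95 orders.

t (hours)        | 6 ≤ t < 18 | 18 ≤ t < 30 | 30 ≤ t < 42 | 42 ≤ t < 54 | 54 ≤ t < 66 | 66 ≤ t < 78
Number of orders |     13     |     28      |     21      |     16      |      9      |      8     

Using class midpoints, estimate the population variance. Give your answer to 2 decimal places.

Midpoints: 12, 24, 36, 48, 60, 72
n = 95, Σfm = 3468, mean = 36.5053
Σfm² = 155952
Σf(m − x̄)² = Σfm² − (Σfm)²/n = 155952 − 3468²/95 = 29351.7474
Population variance = 29351.7474 / 95 = 308.9658

308.97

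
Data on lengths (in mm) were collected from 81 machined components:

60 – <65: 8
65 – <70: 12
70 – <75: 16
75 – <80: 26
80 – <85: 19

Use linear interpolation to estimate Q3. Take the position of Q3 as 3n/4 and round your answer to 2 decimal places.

Cumulative frequencies: 8, 20, 36, 62, 81
n = 81; position = 3n/4 = 60.75.
This falls in the class 75 – <80: L = 75, F = 36, f = 26, h = 5.
Upper quartile ≈ 75 + ((60.75 − 36) / 26) × 5 = 79.7596

79.76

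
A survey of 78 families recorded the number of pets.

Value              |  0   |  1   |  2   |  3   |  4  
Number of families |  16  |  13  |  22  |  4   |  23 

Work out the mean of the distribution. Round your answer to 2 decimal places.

Values: 0, 1, 2, 3, 4
Σfx = 16×0 + 13×1 + 22×2 + 4×3 + 23×4 = 161
n = Σf = 78
Mean = 161 / 78 = 2.0641

2.06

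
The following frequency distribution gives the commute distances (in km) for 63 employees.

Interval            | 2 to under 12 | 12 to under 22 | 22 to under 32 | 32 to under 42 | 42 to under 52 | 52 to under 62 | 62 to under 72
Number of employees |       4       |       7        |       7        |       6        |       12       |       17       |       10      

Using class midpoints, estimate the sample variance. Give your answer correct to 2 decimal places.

341.37

Midpoints: 7, 17, 27, 37, 47, 57, 67
n = 63, Σfm = 2761, mean = 43.8254
Σfm² = 142167
Σf(m − x̄)² = Σfm² − (Σfm)²/n = 142167 − 2761²/63 = 21165.0794
Sample variance = 21165.0794 / 62 = 341.3722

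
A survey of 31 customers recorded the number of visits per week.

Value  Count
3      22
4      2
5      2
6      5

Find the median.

3

Cumulative frequencies: 22, 24, 26, 31
n = 31, so the median is the value in position (n+1)/2 = 16.
Position 16 falls at value 3.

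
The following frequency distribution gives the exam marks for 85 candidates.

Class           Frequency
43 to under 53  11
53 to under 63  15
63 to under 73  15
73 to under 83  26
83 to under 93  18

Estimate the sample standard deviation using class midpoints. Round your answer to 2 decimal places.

Midpoints: 48, 58, 68, 78, 88
n = 85, Σfm = 6030, mean = 70.9412
Σfm² = 442740
Σf(m − x̄)² = Σfm² − (Σfm)²/n = 442740 − 6030²/85 = 14964.7059
Sample variance = 14964.7059 / 84 = 178.1513
Standard deviation = √178.1513 = 13.3473

13.35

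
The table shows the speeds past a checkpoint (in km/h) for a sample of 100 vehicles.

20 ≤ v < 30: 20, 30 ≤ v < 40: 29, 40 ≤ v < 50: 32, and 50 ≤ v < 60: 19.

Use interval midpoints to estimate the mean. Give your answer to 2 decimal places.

40.00

Midpoints: 25, 35, 45, 55
Σfm = 20×25 + 29×35 + 32×45 + 19×55 = 4000
n = Σf = 100
Mean = 4000 / 100 = 40.0000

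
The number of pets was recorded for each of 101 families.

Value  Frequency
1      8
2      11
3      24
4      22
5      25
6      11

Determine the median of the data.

Cumulative frequencies: 8, 19, 43, 65, 90, 101
n = 101, so the median is the value in position (n+1)/2 = 51.
Position 51 falls at value 4.

4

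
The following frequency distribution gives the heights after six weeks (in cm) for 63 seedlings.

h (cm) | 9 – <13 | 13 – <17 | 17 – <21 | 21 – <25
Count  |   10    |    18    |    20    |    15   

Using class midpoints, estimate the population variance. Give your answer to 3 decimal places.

16.407

Midpoints: 11, 15, 19, 23
n = 63, Σfm = 1105, mean = 17.5397
Σfm² = 20415
Σf(m − x̄)² = Σfm² − (Σfm)²/n = 20415 − 1105²/63 = 1033.6508
Population variance = 1033.6508 / 63 = 16.4072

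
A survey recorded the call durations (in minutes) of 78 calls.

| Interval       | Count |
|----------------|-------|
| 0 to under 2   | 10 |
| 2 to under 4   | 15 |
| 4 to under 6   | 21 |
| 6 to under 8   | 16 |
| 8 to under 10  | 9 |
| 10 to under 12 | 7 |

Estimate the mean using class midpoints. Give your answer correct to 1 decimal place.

5.5

Midpoints: 1, 3, 5, 7, 9, 11
Σfm = 10×1 + 15×3 + 21×5 + 16×7 + 9×9 + 7×11 = 430
n = Σf = 78
Mean = 430 / 78 = 5.5128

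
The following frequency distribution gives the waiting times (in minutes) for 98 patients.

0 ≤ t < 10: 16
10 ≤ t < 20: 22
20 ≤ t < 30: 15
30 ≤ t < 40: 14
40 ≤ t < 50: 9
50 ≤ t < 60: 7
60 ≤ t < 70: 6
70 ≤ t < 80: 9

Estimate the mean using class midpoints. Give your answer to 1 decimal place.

Midpoints: 5, 15, 25, 35, 45, 55, 65, 75
Σfm = 16×5 + 22×15 + 15×25 + 14×35 + 9×45 + 7×55 + 6×65 + 9×75 = 3130
n = Σf = 98
Mean = 3130 / 98 = 31.9388

31.9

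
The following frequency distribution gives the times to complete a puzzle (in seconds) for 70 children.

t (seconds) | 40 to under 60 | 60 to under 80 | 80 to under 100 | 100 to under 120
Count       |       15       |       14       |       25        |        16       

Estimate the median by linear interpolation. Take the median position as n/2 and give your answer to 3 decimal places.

84.800

Cumulative frequencies: 15, 29, 54, 70
n = 70; position = n/2 = 35.
This falls in the class 80 to under 100: L = 80, F = 29, f = 25, h = 20.
Median ≈ 80 + ((35 − 29) / 25) × 20 = 84.8000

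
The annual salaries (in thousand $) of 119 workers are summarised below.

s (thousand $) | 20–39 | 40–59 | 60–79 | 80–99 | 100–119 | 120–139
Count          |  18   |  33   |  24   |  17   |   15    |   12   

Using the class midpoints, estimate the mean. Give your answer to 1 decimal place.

71.9

Midpoints: 29.5, 49.5, 69.5, 89.5, 109.5, 129.5
Σfm = 18×29.5 + 33×49.5 + 24×69.5 + 17×89.5 + 15×109.5 + 12×129.5 = 8550.5
n = Σf = 119
Mean = 8550.5 / 119 = 71.8529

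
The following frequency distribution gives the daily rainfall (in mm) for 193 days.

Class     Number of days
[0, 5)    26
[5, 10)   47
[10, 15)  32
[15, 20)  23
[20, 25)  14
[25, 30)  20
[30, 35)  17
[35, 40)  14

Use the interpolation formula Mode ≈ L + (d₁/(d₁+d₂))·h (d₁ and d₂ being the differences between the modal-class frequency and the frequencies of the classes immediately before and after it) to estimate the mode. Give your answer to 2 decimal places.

7.92

Modal class: [5, 10) (highest frequency 47).
d₁ = 47 − 26 = 21, d₂ = 47 − 32 = 15
Mode ≈ 5 + (21/(21+15)) × 5 = 5 + 2.9167 = 7.9167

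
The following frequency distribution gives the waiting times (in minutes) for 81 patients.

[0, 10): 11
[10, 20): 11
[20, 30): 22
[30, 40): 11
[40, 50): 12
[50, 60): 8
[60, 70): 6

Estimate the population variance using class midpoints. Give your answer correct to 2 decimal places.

Midpoints: 5, 15, 25, 35, 45, 55, 65
n = 81, Σfm = 2525, mean = 31.1728
Σfm² = 103825
Σf(m − x̄)² = Σfm² − (Σfm)²/n = 103825 − 2525²/81 = 25113.5802
Population variance = 25113.5802 / 81 = 310.0442

310.04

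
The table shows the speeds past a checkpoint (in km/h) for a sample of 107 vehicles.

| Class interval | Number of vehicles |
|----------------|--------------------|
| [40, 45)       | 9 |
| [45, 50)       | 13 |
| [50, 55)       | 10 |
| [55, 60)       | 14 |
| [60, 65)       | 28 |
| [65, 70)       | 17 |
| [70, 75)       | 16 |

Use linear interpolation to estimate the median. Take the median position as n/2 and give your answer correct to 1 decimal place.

61.3

Cumulative frequencies: 9, 22, 32, 46, 74, 91, 107
n = 107; position = n/2 = 53.5.
This falls in the class [60, 65): L = 60, F = 46, f = 28, h = 5.
Median ≈ 60 + ((53.5 − 46) / 28) × 5 = 61.3393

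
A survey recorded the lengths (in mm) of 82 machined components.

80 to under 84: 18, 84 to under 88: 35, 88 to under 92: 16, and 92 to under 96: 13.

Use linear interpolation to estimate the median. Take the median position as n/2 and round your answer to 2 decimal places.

86.63

Cumulative frequencies: 18, 53, 69, 82
n = 82; position = n/2 = 41.
This falls in the class 84 to under 88: L = 84, F = 18, f = 35, h = 4.
Median ≈ 84 + ((41 − 18) / 35) × 4 = 86.6286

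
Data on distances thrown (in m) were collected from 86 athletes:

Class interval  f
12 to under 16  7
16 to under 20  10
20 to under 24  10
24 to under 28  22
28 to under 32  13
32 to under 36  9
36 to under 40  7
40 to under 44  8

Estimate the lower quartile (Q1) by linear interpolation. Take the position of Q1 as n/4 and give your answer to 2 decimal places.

21.80

Cumulative frequencies: 7, 17, 27, 49, 62, 71, 78, 86
n = 86; position = n/4 = 21.5.
This falls in the class 20 to under 24: L = 20, F = 17, f = 10, h = 4.
Lower quartile ≈ 20 + ((21.5 − 17) / 10) × 4 = 21.8000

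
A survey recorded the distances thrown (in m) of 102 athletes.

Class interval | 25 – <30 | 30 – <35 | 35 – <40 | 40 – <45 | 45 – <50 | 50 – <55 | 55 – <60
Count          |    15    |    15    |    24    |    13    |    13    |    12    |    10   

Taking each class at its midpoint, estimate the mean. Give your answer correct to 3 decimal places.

Midpoints: 27.5, 32.5, 37.5, 42.5, 47.5, 52.5, 57.5
Σfm = 15×27.5 + 15×32.5 + 24×37.5 + 13×42.5 + 13×47.5 + 12×52.5 + 10×57.5 = 4175
n = Σf = 102
Mean = 4175 / 102 = 40.9314

40.931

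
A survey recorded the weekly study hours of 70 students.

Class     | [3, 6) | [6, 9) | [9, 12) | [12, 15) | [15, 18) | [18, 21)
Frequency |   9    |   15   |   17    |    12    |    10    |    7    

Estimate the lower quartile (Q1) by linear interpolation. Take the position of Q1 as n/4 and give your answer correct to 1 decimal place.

7.7

Cumulative frequencies: 9, 24, 41, 53, 63, 70
n = 70; position = n/4 = 17.5.
This falls in the class [6, 9): L = 6, F = 9, f = 15, h = 3.
Lower quartile ≈ 6 + ((17.5 − 9) / 15) × 3 = 7.7000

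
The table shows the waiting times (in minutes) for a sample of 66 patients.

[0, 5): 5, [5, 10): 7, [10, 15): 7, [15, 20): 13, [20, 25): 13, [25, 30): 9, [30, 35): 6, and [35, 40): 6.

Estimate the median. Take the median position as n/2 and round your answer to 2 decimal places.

Cumulative frequencies: 5, 12, 19, 32, 45, 54, 60, 66
n = 66; position = n/2 = 33.
This falls in the class [20, 25): L = 20, F = 32, f = 13, h = 5.
Median ≈ 20 + ((33 − 32) / 13) × 5 = 20.3846

20.38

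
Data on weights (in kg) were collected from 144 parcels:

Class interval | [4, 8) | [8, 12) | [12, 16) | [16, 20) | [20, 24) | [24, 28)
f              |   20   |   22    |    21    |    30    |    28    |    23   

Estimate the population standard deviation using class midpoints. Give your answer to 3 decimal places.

Midpoints: 6, 10, 14, 18, 22, 26
n = 144, Σfm = 2388, mean = 16.5833
Σfm² = 45856
Σf(m − x̄)² = Σfm² − (Σfm)²/n = 45856 − 2388²/144 = 6255.0000
Population variance = 6255.0000 / 144 = 43.4375
Standard deviation = √43.4375 = 6.5907

6.591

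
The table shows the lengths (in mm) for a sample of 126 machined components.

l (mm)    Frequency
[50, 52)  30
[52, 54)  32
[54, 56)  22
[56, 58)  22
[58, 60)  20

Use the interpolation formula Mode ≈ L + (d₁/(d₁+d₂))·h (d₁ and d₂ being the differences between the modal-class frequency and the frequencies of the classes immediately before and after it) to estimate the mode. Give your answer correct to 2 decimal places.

52.33

Modal class: [52, 54) (highest frequency 32).
d₁ = 32 − 30 = 2, d₂ = 32 − 22 = 10
Mode ≈ 52 + (2/(2+10)) × 2 = 52 + 0.3333 = 52.3333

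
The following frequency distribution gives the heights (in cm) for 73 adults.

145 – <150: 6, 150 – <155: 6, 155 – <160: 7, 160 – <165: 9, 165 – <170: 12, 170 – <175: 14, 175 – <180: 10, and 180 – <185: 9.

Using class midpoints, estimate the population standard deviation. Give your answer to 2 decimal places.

10.50

Midpoints: 147.5, 152.5, 157.5, 162.5, 167.5, 172.5, 177.5, 182.5
n = 73, Σfm = 12207.5, mean = 167.2260
Σfm² = 2049456.25
Σf(m − x̄)² = Σfm² − (Σfm)²/n = 2049456.25 − 12207.5²/73 = 8044.5205
Population variance = 8044.5205 / 73 = 110.1989
Standard deviation = √110.1989 = 10.4976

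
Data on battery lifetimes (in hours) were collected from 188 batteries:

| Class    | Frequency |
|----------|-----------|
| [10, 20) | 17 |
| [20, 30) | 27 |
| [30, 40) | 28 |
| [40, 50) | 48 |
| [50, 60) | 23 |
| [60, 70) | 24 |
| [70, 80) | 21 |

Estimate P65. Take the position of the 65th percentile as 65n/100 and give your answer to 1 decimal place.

51.0

Cumulative frequencies: 17, 44, 72, 120, 143, 167, 188
n = 188; position = 65n/100 = 122.2.
This falls in the class [50, 60): L = 50, F = 120, f = 23, h = 10.
65th percentile ≈ 50 + ((122.2 − 120) / 23) × 10 = 50.9565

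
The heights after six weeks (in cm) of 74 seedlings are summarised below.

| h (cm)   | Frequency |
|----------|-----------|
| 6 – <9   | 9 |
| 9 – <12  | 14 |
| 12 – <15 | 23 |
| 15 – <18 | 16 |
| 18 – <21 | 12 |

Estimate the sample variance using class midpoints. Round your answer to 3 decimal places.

13.948

Midpoints: 7.5, 10.5, 13.5, 16.5, 19.5
n = 74, Σfm = 1023, mean = 13.8243
Σfm² = 15160.5
Σf(m − x̄)² = Σfm² − (Σfm)²/n = 15160.5 − 1023²/74 = 1018.2162
Sample variance = 1018.2162 / 73 = 13.9482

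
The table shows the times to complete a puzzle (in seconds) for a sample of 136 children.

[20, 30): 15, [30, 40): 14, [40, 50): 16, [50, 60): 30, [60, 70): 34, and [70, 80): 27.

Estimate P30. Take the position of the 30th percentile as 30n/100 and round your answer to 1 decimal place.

47.4

Cumulative frequencies: 15, 29, 45, 75, 109, 136
n = 136; position = 30n/100 = 40.8.
This falls in the class [40, 50): L = 40, F = 29, f = 16, h = 10.
30th percentile ≈ 40 + ((40.8 − 29) / 16) × 10 = 47.3750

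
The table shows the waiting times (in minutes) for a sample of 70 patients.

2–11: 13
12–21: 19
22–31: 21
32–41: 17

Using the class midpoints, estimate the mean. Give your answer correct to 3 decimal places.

22.500

Midpoints: 6.5, 16.5, 26.5, 36.5
Σfm = 13×6.5 + 19×16.5 + 21×26.5 + 17×36.5 = 1575
n = Σf = 70
Mean = 1575 / 70 = 22.5000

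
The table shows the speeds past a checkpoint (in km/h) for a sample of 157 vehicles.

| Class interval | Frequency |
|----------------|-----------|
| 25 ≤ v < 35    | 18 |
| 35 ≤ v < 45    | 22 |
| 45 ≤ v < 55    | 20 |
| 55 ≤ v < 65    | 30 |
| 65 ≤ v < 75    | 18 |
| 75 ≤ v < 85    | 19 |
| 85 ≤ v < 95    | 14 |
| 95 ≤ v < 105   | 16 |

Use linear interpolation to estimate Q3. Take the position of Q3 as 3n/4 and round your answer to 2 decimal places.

80.13

Cumulative frequencies: 18, 40, 60, 90, 108, 127, 141, 157
n = 157; position = 3n/4 = 117.75.
This falls in the class 75 ≤ v < 85: L = 75, F = 108, f = 19, h = 10.
Upper quartile ≈ 75 + ((117.75 − 108) / 19) × 10 = 80.1316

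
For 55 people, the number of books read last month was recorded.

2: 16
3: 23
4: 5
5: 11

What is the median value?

3

Cumulative frequencies: 16, 39, 44, 55
n = 55, so the median is the value in position (n+1)/2 = 28.
Position 28 falls at value 3.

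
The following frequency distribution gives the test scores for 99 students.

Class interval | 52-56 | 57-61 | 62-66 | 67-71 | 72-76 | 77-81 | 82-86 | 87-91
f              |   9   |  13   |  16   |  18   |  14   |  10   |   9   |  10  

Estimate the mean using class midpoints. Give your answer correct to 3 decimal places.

70.616

Midpoints: 54, 59, 64, 69, 74, 79, 84, 89
Σfm = 9×54 + 13×59 + 16×64 + 18×69 + 14×74 + 10×79 + 9×84 + 10×89 = 6991
n = Σf = 99
Mean = 6991 / 99 = 70.6162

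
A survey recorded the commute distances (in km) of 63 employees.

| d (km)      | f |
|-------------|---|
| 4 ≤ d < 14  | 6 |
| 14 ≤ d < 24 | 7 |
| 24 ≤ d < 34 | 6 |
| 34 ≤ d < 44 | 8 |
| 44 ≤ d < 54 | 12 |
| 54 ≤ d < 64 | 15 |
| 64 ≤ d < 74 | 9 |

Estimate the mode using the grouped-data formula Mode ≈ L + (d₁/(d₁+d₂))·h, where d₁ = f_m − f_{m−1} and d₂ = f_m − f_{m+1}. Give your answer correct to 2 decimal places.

57.33

Modal class: 54 ≤ d < 64 (highest frequency 15).
d₁ = 15 − 12 = 3, d₂ = 15 − 9 = 6
Mode ≈ 54 + (3/(3+6)) × 10 = 54 + 3.3333 = 57.3333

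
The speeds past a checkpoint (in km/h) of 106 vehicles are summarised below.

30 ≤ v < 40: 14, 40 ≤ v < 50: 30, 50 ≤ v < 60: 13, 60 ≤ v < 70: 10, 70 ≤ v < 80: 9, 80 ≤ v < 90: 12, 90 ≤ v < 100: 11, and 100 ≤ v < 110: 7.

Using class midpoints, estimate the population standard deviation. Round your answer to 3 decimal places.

Midpoints: 35, 45, 55, 65, 75, 85, 95, 105
n = 106, Σfm = 6680, mean = 63.0189
Σfm² = 473250
Σf(m − x̄)² = Σfm² − (Σfm)²/n = 473250 − 6680²/106 = 52283.9623
Population variance = 52283.9623 / 106 = 493.2449
Standard deviation = √493.2449 = 22.2091

22.209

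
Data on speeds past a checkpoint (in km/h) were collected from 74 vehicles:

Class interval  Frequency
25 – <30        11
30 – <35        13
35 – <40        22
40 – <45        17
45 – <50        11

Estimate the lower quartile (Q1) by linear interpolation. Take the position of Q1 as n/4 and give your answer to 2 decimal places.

32.88

Cumulative frequencies: 11, 24, 46, 63, 74
n = 74; position = n/4 = 18.5.
This falls in the class 30 – <35: L = 30, F = 11, f = 13, h = 5.
Lower quartile ≈ 30 + ((18.5 − 11) / 13) × 5 = 32.8846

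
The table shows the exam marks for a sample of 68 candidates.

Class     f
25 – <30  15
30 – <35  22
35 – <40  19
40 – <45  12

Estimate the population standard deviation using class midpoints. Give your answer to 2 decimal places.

5.09

Midpoints: 27.5, 32.5, 37.5, 42.5
n = 68, Σfm = 2350, mean = 34.5588
Σfm² = 82975
Σf(m − x̄)² = Σfm² − (Σfm)²/n = 82975 − 2350²/68 = 1761.7647
Population variance = 1761.7647 / 68 = 25.9083
Standard deviation = √25.9083 = 5.0900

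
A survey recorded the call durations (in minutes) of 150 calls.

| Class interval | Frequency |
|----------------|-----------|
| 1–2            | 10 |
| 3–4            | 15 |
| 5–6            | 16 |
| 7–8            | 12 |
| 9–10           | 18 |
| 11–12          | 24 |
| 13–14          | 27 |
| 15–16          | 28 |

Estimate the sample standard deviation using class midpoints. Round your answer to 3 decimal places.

Midpoints: 1.5, 3.5, 5.5, 7.5, 9.5, 11.5, 13.5, 15.5
n = 150, Σfm = 1491, mean = 9.9400
Σfm² = 17811.5
Σf(m − x̄)² = Σfm² − (Σfm)²/n = 17811.5 − 1491²/150 = 2990.9600
Sample variance = 2990.9600 / 149 = 20.0736
Standard deviation = √20.0736 = 4.4804

4.480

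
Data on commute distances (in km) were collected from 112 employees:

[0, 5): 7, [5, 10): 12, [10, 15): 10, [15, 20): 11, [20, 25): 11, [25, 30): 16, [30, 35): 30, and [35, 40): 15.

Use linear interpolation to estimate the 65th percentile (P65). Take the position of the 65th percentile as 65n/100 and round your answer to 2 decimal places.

Cumulative frequencies: 7, 19, 29, 40, 51, 67, 97, 112
n = 112; position = 65n/100 = 72.8.
This falls in the class [30, 35): L = 30, F = 67, f = 30, h = 5.
65th percentile ≈ 30 + ((72.8 − 67) / 30) × 5 = 30.9667

30.97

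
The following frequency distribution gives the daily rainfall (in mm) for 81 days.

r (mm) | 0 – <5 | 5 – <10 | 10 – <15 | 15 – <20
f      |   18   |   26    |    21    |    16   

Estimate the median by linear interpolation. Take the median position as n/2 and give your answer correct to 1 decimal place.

Cumulative frequencies: 18, 44, 65, 81
n = 81; position = n/2 = 40.5.
This falls in the class 5 – <10: L = 5, F = 18, f = 26, h = 5.
Median ≈ 5 + ((40.5 − 18) / 26) × 5 = 9.3269

9.3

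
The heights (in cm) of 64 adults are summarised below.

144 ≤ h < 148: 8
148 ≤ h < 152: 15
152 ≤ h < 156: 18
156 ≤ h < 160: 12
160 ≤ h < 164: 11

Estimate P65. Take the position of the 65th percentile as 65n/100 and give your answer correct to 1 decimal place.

156.2

Cumulative frequencies: 8, 23, 41, 53, 64
n = 64; position = 65n/100 = 41.6.
This falls in the class 156 ≤ h < 160: L = 156, F = 41, f = 12, h = 4.
65th percentile ≈ 156 + ((41.6 − 41) / 12) × 4 = 156.2000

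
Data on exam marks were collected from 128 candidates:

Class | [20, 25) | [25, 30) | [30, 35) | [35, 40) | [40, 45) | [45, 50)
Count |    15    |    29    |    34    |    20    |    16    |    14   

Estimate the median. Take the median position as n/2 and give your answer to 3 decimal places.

Cumulative frequencies: 15, 44, 78, 98, 114, 128
n = 128; position = n/2 = 64.
This falls in the class [30, 35): L = 30, F = 44, f = 34, h = 5.
Median ≈ 30 + ((64 − 44) / 34) × 5 = 32.9412

32.941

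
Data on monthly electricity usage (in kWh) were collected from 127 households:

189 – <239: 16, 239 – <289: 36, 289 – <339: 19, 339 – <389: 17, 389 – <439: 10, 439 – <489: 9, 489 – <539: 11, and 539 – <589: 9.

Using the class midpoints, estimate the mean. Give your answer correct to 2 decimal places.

Midpoints: 214, 264, 314, 364, 414, 464, 514, 564
Σfm = 16×214 + 36×264 + 19×314 + 17×364 + 10×414 + 9×464 + 11×514 + 9×564 = 44128
n = Σf = 127
Mean = 44128 / 127 = 347.4646

347.46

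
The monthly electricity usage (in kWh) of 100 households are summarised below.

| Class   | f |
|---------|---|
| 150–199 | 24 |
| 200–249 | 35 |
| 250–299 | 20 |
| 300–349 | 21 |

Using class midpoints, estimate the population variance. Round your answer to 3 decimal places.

Midpoints: 174.5, 224.5, 274.5, 324.5
n = 100, Σfm = 24350, mean = 243.5000
Σfm² = 6213125
Σf(m − x̄)² = Σfm² − (Σfm)²/n = 6213125 − 24350²/100 = 283900.0000
Population variance = 283900.0000 / 100 = 2839.0000

2839.000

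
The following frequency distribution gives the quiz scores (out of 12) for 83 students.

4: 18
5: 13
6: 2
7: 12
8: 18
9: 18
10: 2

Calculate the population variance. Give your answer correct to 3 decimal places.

3.833

Values: 4, 5, 6, 7, 8, 9, 10
n = 83, Σfx = 559, mean = 6.7349
Σfx² = 4083
Σf(x − x̄)² = Σfx² − (Σfx)²/n = 4083 − 559²/83 = 318.1687
Population variance = 318.1687 / 83 = 3.8334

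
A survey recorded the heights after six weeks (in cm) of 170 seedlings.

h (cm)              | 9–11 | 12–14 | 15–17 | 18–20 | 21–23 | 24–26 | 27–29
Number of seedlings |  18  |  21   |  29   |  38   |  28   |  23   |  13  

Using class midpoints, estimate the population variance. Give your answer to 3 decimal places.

Midpoints: 10, 13, 16, 19, 22, 25, 28
n = 170, Σfm = 3194, mean = 18.7882
Σfm² = 64610
Σf(m − x̄)² = Σfm² − (Σfm)²/n = 64610 − 3194²/170 = 4600.3765
Population variance = 4600.3765 / 170 = 27.0610

27.061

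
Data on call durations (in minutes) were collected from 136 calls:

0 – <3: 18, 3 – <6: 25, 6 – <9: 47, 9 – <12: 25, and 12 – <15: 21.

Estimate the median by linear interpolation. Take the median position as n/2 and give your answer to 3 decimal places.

7.596

Cumulative frequencies: 18, 43, 90, 115, 136
n = 136; position = n/2 = 68.
This falls in the class 6 – <9: L = 6, F = 43, f = 47, h = 3.
Median ≈ 6 + ((68 − 43) / 47) × 3 = 7.5957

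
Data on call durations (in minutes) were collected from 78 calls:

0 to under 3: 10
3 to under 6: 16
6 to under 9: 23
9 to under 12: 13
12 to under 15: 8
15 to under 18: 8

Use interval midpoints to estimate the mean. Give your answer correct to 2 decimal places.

Midpoints: 1.5, 4.5, 7.5, 10.5, 13.5, 16.5
Σfm = 10×1.5 + 16×4.5 + 23×7.5 + 13×10.5 + 8×13.5 + 8×16.5 = 636
n = Σf = 78
Mean = 636 / 78 = 8.1538

8.15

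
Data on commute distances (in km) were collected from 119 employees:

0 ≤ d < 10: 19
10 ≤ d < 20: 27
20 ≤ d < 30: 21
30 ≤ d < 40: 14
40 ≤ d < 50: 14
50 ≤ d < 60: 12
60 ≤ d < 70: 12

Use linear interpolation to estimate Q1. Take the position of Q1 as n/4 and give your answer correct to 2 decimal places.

Cumulative frequencies: 19, 46, 67, 81, 95, 107, 119
n = 119; position = n/4 = 29.75.
This falls in the class 10 ≤ d < 20: L = 10, F = 19, f = 27, h = 10.
Lower quartile ≈ 10 + ((29.75 − 19) / 27) × 10 = 13.9815

13.98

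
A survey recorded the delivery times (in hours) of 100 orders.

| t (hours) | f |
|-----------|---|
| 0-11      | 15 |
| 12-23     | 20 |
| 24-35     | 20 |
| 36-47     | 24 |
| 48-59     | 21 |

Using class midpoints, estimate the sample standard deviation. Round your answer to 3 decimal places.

Midpoints: 5.5, 17.5, 29.5, 41.5, 53.5
n = 100, Σfm = 3142, mean = 31.4200
Σfm² = 125425
Σf(m − x̄)² = Σfm² − (Σfm)²/n = 125425 − 3142²/100 = 26703.3600
Sample variance = 26703.3600 / 99 = 269.7309
Standard deviation = √269.7309 = 16.4235

16.423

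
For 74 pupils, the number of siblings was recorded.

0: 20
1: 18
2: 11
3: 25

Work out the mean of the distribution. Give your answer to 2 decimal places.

1.55

Values: 0, 1, 2, 3
Σfx = 20×0 + 18×1 + 11×2 + 25×3 = 115
n = Σf = 74
Mean = 115 / 74 = 1.5541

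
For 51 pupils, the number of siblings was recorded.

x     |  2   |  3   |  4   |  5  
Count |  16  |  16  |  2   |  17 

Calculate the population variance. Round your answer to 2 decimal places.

Values: 2, 3, 4, 5
n = 51, Σfx = 173, mean = 3.3922
Σfx² = 665
Σf(x − x̄)² = Σfx² − (Σfx)²/n = 665 − 173²/51 = 78.1569
Population variance = 78.1569 / 51 = 1.5325

1.53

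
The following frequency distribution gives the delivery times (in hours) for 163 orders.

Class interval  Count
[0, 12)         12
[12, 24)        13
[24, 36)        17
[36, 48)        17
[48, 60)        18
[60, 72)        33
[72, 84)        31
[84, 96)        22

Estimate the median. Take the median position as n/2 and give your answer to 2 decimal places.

Cumulative frequencies: 12, 25, 42, 59, 77, 110, 141, 163
n = 163; position = n/2 = 81.5.
This falls in the class [60, 72): L = 60, F = 77, f = 33, h = 12.
Median ≈ 60 + ((81.5 − 77) / 33) × 12 = 61.6364

61.64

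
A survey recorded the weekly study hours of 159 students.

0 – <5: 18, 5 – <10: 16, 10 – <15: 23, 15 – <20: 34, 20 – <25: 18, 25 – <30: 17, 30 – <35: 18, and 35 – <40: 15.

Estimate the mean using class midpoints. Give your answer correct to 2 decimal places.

19.29

Midpoints: 2.5, 7.5, 12.5, 17.5, 22.5, 27.5, 32.5, 37.5
Σfm = 18×2.5 + 16×7.5 + 23×12.5 + 34×17.5 + 18×22.5 + 17×27.5 + 18×32.5 + 15×37.5 = 3067.5
n = Σf = 159
Mean = 3067.5 / 159 = 19.2925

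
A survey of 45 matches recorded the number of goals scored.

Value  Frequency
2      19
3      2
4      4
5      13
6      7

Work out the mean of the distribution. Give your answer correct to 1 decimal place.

Values: 2, 3, 4, 5, 6
Σfx = 19×2 + 2×3 + 4×4 + 13×5 + 7×6 = 167
n = Σf = 45
Mean = 167 / 45 = 3.7111

3.7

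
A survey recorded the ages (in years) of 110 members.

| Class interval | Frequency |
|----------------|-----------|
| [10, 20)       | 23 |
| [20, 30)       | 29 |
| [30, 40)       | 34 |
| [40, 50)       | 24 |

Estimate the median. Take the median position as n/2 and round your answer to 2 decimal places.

Cumulative frequencies: 23, 52, 86, 110
n = 110; position = n/2 = 55.
This falls in the class [30, 40): L = 30, F = 52, f = 34, h = 10.
Median ≈ 30 + ((55 − 52) / 34) × 10 = 30.8824

30.88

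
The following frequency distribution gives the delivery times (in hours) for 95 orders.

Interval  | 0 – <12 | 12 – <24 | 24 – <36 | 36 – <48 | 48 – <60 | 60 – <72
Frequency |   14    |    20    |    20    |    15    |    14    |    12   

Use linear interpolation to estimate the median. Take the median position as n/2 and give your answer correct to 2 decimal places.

32.10

Cumulative frequencies: 14, 34, 54, 69, 83, 95
n = 95; position = n/2 = 47.5.
This falls in the class 24 – <36: L = 24, F = 34, f = 20, h = 12.
Median ≈ 24 + ((47.5 − 34) / 20) × 12 = 32.1000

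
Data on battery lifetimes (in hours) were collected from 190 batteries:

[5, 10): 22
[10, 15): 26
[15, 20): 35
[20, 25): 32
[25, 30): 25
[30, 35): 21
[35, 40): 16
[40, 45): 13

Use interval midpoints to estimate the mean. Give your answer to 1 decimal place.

Midpoints: 7.5, 12.5, 17.5, 22.5, 27.5, 32.5, 37.5, 42.5
Σfm = 22×7.5 + 26×12.5 + 35×17.5 + 32×22.5 + 25×27.5 + 21×32.5 + 16×37.5 + 13×42.5 = 4345
n = Σf = 190
Mean = 4345 / 190 = 22.8684

22.9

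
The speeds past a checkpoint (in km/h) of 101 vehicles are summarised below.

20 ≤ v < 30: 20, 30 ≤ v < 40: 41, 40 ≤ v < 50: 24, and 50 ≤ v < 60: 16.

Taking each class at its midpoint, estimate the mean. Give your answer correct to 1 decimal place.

38.6

Midpoints: 25, 35, 45, 55
Σfm = 20×25 + 41×35 + 24×45 + 16×55 = 3895
n = Σf = 101
Mean = 3895 / 101 = 38.5644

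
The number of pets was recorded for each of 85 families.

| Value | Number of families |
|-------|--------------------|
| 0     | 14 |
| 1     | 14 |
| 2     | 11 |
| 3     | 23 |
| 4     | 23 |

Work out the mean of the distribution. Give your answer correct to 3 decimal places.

Values: 0, 1, 2, 3, 4
Σfx = 14×0 + 14×1 + 11×2 + 23×3 + 23×4 = 197
n = Σf = 85
Mean = 197 / 85 = 2.3176

2.318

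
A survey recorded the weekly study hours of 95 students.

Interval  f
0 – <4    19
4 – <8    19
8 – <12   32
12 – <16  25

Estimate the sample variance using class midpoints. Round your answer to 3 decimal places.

18.591

Midpoints: 2, 6, 10, 14
n = 95, Σfm = 822, mean = 8.6526
Σfm² = 8860
Σf(m − x̄)² = Σfm² − (Σfm)²/n = 8860 − 822²/95 = 1747.5368
Sample variance = 1747.5368 / 94 = 18.5908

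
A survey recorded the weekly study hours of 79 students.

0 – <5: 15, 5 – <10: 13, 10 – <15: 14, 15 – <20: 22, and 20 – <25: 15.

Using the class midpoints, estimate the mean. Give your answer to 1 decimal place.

13.1

Midpoints: 2.5, 7.5, 12.5, 17.5, 22.5
Σfm = 15×2.5 + 13×7.5 + 14×12.5 + 22×17.5 + 15×22.5 = 1032.5
n = Σf = 79
Mean = 1032.5 / 79 = 13.0696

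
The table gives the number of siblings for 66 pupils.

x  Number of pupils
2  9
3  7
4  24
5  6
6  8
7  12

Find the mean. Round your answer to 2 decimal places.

4.50

Values: 2, 3, 4, 5, 6, 7
Σfx = 9×2 + 7×3 + 24×4 + 6×5 + 8×6 + 12×7 = 297
n = Σf = 66
Mean = 297 / 66 = 4.5000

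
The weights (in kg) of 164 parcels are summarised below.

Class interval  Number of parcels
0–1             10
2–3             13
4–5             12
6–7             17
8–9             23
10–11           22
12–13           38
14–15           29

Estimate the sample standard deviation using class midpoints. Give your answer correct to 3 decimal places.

Midpoints: 0.5, 2.5, 4.5, 6.5, 8.5, 10.5, 12.5, 14.5
n = 164, Σfm = 1524, mean = 9.2927
Σfm² = 17167
Σf(m − x̄)² = Σfm² − (Σfm)²/n = 17167 − 1524²/164 = 3004.9512
Sample variance = 3004.9512 / 163 = 18.4353
Standard deviation = √18.4353 = 4.2936

4.294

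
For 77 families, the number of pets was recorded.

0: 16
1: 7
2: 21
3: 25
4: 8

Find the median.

2

Cumulative frequencies: 16, 23, 44, 69, 77
n = 77, so the median is the value in position (n+1)/2 = 39.
Position 39 falls at value 2.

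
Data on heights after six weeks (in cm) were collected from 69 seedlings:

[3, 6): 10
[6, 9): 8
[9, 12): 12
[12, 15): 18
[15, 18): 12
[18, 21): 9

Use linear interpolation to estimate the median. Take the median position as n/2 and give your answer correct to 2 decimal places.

12.75

Cumulative frequencies: 10, 18, 30, 48, 60, 69
n = 69; position = n/2 = 34.5.
This falls in the class [12, 15): L = 12, F = 30, f = 18, h = 3.
Median ≈ 12 + ((34.5 − 30) / 18) × 3 = 12.7500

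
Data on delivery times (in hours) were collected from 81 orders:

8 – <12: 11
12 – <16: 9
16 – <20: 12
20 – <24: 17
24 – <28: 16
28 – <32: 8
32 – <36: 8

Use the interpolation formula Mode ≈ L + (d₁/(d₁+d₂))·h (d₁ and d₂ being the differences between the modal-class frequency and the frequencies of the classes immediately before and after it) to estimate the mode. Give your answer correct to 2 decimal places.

23.33

Modal class: 20 – <24 (highest frequency 17).
d₁ = 17 − 12 = 5, d₂ = 17 − 16 = 1
Mode ≈ 20 + (5/(5+1)) × 4 = 20 + 3.3333 = 23.3333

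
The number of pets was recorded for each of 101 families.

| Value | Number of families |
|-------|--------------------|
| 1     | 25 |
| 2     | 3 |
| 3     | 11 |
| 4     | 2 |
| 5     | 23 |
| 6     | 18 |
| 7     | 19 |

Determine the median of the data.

5

Cumulative frequencies: 25, 28, 39, 41, 64, 82, 101
n = 101, so the median is the value in position (n+1)/2 = 51.
Position 51 falls at value 5.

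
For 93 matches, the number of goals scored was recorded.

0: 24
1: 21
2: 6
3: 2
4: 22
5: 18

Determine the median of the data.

Cumulative frequencies: 24, 45, 51, 53, 75, 93
n = 93, so the median is the value in position (n+1)/2 = 47.
Position 47 falls at value 2.

2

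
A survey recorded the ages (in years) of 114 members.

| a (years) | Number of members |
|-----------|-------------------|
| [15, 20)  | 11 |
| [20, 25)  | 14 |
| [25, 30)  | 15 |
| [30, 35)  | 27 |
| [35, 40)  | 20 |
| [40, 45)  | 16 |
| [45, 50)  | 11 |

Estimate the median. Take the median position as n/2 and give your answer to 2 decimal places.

Cumulative frequencies: 11, 25, 40, 67, 87, 103, 114
n = 114; position = n/2 = 57.
This falls in the class [30, 35): L = 30, F = 40, f = 27, h = 5.
Median ≈ 30 + ((57 − 40) / 27) × 5 = 33.1481

33.15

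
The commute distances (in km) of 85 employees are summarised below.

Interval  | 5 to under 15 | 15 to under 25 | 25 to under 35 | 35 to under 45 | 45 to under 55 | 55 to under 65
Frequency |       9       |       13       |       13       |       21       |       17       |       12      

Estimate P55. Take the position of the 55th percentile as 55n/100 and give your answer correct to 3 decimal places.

40.595

Cumulative frequencies: 9, 22, 35, 56, 73, 85
n = 85; position = 55n/100 = 46.75.
This falls in the class 35 to under 45: L = 35, F = 35, f = 21, h = 10.
55th percentile ≈ 35 + ((46.75 − 35) / 21) × 10 = 40.5952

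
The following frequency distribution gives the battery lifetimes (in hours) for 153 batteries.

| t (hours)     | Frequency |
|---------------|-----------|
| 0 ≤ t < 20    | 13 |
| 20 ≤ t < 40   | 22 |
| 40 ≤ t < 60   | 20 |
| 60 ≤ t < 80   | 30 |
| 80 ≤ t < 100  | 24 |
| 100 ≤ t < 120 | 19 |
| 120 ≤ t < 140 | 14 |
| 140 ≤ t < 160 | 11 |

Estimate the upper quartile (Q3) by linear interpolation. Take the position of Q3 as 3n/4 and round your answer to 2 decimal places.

106.05

Cumulative frequencies: 13, 35, 55, 85, 109, 128, 142, 153
n = 153; position = 3n/4 = 114.75.
This falls in the class 100 ≤ t < 120: L = 100, F = 109, f = 19, h = 20.
Upper quartile ≈ 100 + ((114.75 − 109) / 19) × 20 = 106.0526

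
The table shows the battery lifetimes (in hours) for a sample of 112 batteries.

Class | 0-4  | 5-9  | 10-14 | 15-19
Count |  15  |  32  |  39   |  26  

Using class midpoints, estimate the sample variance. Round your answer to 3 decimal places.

Midpoints: 2, 7, 12, 17
n = 112, Σfm = 1164, mean = 10.3929
Σfm² = 14758
Σf(m − x̄)² = Σfm² − (Σfm)²/n = 14758 − 1164²/112 = 2660.7143
Sample variance = 2660.7143 / 111 = 23.9704

23.970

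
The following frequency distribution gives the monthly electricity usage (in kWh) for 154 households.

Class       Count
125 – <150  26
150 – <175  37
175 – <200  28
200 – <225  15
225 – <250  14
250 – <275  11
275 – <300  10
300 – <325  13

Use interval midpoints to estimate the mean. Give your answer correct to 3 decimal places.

202.435

Midpoints: 137.5, 162.5, 187.5, 212.5, 237.5, 262.5, 287.5, 312.5
Σfm = 26×137.5 + 37×162.5 + 28×187.5 + 15×212.5 + 14×237.5 + 11×262.5 + 10×287.5 + 13×312.5 = 31175
n = Σf = 154
Mean = 31175 / 154 = 202.4351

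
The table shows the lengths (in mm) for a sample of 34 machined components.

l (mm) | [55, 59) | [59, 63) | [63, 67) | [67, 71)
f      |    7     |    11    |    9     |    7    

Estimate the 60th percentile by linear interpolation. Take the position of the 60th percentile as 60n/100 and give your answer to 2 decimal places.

Cumulative frequencies: 7, 18, 27, 34
n = 34; position = 60n/100 = 20.4.
This falls in the class [63, 67): L = 63, F = 18, f = 9, h = 4.
60th percentile ≈ 63 + ((20.4 − 18) / 9) × 4 = 64.0667

64.07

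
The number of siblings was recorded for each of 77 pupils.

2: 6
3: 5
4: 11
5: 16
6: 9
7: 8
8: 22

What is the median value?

6

Cumulative frequencies: 6, 11, 22, 38, 47, 55, 77
n = 77, so the median is the value in position (n+1)/2 = 39.
Position 39 falls at value 6.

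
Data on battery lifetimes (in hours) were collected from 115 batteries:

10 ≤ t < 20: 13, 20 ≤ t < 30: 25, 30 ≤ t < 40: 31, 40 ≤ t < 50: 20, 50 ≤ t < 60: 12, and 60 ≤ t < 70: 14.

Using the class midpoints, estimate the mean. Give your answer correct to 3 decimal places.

38.043

Midpoints: 15, 25, 35, 45, 55, 65
Σfm = 13×15 + 25×25 + 31×35 + 20×45 + 12×55 + 14×65 = 4375
n = Σf = 115
Mean = 4375 / 115 = 38.0435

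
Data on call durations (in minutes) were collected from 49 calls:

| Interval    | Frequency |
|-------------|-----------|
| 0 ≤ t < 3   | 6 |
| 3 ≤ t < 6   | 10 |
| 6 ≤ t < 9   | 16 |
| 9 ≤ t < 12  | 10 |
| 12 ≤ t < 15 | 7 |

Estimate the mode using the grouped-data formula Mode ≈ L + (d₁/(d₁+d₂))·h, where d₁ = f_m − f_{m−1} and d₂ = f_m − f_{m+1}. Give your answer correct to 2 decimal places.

Modal class: 6 ≤ t < 9 (highest frequency 16).
d₁ = 16 − 10 = 6, d₂ = 16 − 10 = 6
Mode ≈ 6 + (6/(6+6)) × 3 = 6 + 1.5000 = 7.5000

7.50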